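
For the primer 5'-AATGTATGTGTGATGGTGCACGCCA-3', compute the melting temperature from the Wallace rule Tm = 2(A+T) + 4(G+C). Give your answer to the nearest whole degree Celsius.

Base counts: A=6, T=7, G=8, C=4 (length 25).
Tm = 2·(6+7) + 4·(8+4) = 2·13 + 4·12 = 26 + 48 = 74°C.

74°C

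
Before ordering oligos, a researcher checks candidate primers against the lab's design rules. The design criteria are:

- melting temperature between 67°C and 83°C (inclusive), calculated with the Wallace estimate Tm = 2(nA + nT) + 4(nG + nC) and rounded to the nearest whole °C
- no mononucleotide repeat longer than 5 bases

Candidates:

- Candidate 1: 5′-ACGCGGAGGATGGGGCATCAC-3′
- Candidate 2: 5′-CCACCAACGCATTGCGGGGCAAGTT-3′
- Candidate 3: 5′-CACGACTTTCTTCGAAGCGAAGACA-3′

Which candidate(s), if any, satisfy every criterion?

Candidate 1, Candidate 2 and Candidate 3.

Candidate 1 (21 nt, A=5 T=2 G=9 C=5): Tm = 2·7 + 4·14 = 70°C ✓; longest run = 4 ✓ — passes.
Candidate 2 (25 nt, A=6 T=4 G=7 C=8): Tm = 2·10 + 4·15 = 80°C ✓; longest run = 4 ✓ — passes.
Candidate 3 (25 nt, A=8 T=5 G=5 C=7): Tm = 2·13 + 4·12 = 74°C ✓; longest run = 3 ✓ — passes.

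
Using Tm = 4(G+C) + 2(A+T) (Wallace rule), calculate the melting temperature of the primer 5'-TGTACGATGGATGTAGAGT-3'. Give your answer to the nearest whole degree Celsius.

Base counts: A=5, T=6, G=7, C=1 (length 19).
Tm = 2·(5+6) + 4·(7+1) = 2·11 + 4·8 = 22 + 32 = 54°C.

54°C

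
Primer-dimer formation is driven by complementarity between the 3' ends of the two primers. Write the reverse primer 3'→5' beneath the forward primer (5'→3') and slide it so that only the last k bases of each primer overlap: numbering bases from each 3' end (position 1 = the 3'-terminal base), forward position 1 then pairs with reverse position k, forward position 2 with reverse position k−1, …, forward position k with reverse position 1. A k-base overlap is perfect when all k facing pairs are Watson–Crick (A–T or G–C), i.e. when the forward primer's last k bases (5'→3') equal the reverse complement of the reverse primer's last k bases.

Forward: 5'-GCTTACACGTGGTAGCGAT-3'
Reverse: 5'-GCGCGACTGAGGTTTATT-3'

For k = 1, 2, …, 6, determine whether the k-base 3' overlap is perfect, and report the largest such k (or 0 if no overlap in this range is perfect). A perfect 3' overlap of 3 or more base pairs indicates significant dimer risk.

Last 6 bases (5'→3') — forward …AGCGAT, reverse …TTTATT.
Reverse complement of the reverse primer's last 6 bases: AATAAA; its first k bases are the reverse complement of the reverse primer's last k bases, so a perfect k-base overlap needs the forward primer's last k bases to equal them.
Comparing (forward last k vs required): k=1: T vs A ✗; k=2: AT vs AA ✗; k=3: GAT vs AAT ✗; k=4: CGAT vs AATA ✗; k=5: GCGAT vs AATAA ✗; k=6: AGCGAT vs AATAAA ✗.
No overlap length from 1 to 6 is perfect, so the longest perfect 3' overlap is 0.

Longest perfect overlap: 0 complementary base pairs; below the dimer-risk threshold (threshold 3).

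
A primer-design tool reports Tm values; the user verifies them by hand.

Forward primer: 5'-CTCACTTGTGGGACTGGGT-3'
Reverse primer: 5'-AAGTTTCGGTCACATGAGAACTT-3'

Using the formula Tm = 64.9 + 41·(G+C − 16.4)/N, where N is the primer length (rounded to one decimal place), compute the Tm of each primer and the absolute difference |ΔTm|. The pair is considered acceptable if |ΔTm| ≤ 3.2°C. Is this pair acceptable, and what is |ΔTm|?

Forward: G+C = 11, N = 19 → Tm = 64.9 + 41·(11 − 16.4)/19 = 53.2°C.
Reverse: G+C = 9, N = 23 → Tm = 64.9 + 41·(9 − 16.4)/23 = 51.7°C.
|ΔTm| = |53.2 − 51.7| = 1.5°C, ≤ 3.2°C.

|ΔTm| = 1.5°C; the pair is acceptable.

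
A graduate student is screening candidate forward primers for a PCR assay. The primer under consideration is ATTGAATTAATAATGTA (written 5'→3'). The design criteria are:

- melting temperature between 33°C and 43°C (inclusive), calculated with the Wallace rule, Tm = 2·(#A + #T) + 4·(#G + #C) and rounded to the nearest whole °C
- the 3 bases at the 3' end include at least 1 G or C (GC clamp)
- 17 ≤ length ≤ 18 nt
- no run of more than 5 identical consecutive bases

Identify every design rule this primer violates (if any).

Meets all criteria.

Base counts: A=8, T=7, G=2, C=0 (length 17).
Tm: Tm = 2·15 + 4·2 = 38°C ✓
GC clamp: 3' end GTA has 1 G/C ✓
length: length 17 ✓
homopolymer run: longest run = 2 ✓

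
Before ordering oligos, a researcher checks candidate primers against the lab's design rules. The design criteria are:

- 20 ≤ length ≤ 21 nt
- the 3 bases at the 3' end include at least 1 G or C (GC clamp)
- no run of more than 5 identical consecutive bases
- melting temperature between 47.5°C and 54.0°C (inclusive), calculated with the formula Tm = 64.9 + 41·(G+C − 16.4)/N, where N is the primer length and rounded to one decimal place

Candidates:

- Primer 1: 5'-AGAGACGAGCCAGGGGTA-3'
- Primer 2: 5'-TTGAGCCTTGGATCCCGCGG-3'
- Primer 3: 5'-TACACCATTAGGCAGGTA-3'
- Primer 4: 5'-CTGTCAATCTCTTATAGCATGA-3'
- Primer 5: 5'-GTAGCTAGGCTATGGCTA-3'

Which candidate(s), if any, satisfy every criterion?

None of the candidates satisfy all criteria.

Primer 1 (18 nt, A=6 T=1 G=8 C=3): length 18, outside 20–21 ✗; 3' end GTA has 1 G/C ✓; longest run = 4 ✓; Tm = 64.9 + 41·(11 − 16.4)/18 = 52.6°C ✓ — fails.
Primer 2 (20 nt, A=2 T=5 G=7 C=6): length 20 ✓; 3' end CGG has 3 G/C ✓; longest run = 3 ✓; Tm = 64.9 + 41·(13 − 16.4)/20 = 57.9°C, outside 47.5–54.0°C ✗ — fails.
Primer 3 (18 nt, A=6 T=4 G=4 C=4): length 18, outside 20–21 ✗; 3' end GTA has 1 G/C ✓; longest run = 2 ✓; Tm = 64.9 + 41·(8 − 16.4)/18 = 45.8°C, outside 47.5–54.0°C ✗ — fails.
Primer 4 (22 nt, A=6 T=8 G=3 C=5): length 22, outside 20–21 ✗; 3' end TGA has 1 G/C ✓; longest run = 2 ✓; Tm = 64.9 + 41·(8 − 16.4)/22 = 49.2°C ✓ — fails.
Primer 5 (18 nt, A=4 T=5 G=6 C=3): length 18, outside 20–21 ✗; 3' end CTA has 1 G/C ✓; longest run = 2 ✓; Tm = 64.9 + 41·(9 − 16.4)/18 = 48.0°C ✓ — fails.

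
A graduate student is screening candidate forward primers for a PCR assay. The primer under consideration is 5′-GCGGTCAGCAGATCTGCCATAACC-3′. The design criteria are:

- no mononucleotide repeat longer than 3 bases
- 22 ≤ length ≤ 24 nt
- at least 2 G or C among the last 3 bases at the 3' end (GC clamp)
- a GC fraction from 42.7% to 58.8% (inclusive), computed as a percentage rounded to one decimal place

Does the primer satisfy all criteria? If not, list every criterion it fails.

Base counts: A=6, T=4, G=6, C=8 (length 24).
homopolymer run: longest run = 2 ✓
length: length 24 ✓
GC clamp: 3' end ACC has 2 G/C ✓
GC content: GC 14/24 = 58.3% ✓

Meets all criteria.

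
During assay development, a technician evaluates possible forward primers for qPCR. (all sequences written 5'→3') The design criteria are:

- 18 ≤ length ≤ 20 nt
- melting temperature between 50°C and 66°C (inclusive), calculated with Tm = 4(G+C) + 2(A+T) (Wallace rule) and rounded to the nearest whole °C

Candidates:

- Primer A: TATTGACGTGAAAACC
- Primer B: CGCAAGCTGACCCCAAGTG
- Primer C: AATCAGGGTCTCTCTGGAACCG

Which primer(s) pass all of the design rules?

Primer A (16 nt, A=6 T=4 G=3 C=3): length 16, outside 18–20 ✗; Tm = 2·10 + 4·6 = 44°C, outside 50–66°C ✗ — fails.
Primer B (19 nt, A=5 T=2 G=5 C=7): length 19 ✓; Tm = 2·7 + 4·12 = 62°C ✓ — passes.
Primer C (22 nt, A=5 T=5 G=6 C=6): length 22, outside 18–20 ✗; Tm = 2·10 + 4·12 = 68°C, outside 50–66°C ✗ — fails.

Primer B only.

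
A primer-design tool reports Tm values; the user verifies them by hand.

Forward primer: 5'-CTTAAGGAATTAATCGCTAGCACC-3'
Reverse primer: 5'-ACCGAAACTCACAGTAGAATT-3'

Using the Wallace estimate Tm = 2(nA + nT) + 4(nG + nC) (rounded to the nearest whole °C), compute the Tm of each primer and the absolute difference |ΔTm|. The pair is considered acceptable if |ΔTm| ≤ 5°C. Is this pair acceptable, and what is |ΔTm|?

Forward: A=8 T=6 G=4 C=6 → Tm = 2·14 + 4·10 = 68°C.
Reverse: A=9 T=4 G=3 C=5 → Tm = 2·13 + 4·8 = 58°C.
|ΔTm| = |68 − 58| = 10°C, > 5°C.

|ΔTm| = 10°C; the pair is not acceptable.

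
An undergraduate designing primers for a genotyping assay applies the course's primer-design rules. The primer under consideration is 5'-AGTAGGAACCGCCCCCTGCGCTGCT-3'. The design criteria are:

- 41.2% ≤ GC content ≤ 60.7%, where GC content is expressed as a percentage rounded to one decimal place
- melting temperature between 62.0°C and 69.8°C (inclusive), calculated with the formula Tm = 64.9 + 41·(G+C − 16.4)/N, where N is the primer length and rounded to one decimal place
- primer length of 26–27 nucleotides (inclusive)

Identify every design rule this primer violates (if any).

Base counts: A=4, T=4, G=7, C=10 (length 25).
GC content: GC 17/25 = 68.0%, outside 41.2–60.7% ✗
Tm: Tm = 64.9 + 41·(17 − 16.4)/25 = 65.9°C ✓
length: length 25, outside 26–27 ✗

Fails: GC content, length.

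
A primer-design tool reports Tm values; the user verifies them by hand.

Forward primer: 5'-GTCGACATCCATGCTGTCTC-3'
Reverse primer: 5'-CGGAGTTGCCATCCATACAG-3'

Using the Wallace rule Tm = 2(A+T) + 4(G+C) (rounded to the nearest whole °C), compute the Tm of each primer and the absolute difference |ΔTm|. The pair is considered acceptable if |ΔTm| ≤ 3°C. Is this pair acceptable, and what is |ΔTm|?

Forward: A=3 T=6 G=4 C=7 → Tm = 2·9 + 4·11 = 62°C.
Reverse: A=5 T=4 G=5 C=6 → Tm = 2·9 + 4·11 = 62°C.
|ΔTm| = |62 − 62| = 0°C, ≤ 3°C.

|ΔTm| = 0°C; the pair is acceptable.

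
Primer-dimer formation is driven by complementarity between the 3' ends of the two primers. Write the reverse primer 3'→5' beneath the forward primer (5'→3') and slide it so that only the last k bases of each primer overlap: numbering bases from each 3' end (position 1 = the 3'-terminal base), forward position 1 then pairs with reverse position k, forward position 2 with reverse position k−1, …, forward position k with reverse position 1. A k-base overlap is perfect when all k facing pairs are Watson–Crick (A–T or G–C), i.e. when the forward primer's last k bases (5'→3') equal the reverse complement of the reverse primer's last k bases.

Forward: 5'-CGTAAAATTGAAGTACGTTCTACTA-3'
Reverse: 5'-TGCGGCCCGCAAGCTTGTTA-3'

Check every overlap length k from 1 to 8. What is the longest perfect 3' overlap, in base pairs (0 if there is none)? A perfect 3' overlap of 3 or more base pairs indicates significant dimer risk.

Longest perfect overlap: 2 complementary base pairs; below the dimer-risk threshold (threshold 3).

Last 8 bases (5'→3') — forward …TTCTACTA, reverse …GCTTGTTA.
Reverse complement of the reverse primer's last 8 bases: TAACAAGC; its first k bases are the reverse complement of the reverse primer's last k bases, so a perfect k-base overlap needs the forward primer's last k bases to equal them.
Comparing (forward last k vs required): k=1: A vs T ✗; k=2: TA vs TA ✓; k=3: CTA vs TAA ✗; k=4: ACTA vs TAAC ✗; k=5: TACTA vs TAACA ✗; k=6: CTACTA vs TAACAA ✗; k=7: TCTACTA vs TAACAAG ✗; k=8: TTCTACTA vs TAACAAGC ✗.
Only k = 2 is perfect, so the longest perfect 3' overlap is 2.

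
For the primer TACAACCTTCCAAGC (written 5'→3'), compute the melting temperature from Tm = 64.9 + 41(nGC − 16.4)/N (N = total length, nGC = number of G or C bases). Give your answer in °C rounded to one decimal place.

Base counts: A=5, T=3, G=1, C=6; G+C = 7, N = 15.
Tm = 64.9 + 41·(7 − 16.4)/15 = 64.9 + -385.40/15 = 39.2°C.

39.2°C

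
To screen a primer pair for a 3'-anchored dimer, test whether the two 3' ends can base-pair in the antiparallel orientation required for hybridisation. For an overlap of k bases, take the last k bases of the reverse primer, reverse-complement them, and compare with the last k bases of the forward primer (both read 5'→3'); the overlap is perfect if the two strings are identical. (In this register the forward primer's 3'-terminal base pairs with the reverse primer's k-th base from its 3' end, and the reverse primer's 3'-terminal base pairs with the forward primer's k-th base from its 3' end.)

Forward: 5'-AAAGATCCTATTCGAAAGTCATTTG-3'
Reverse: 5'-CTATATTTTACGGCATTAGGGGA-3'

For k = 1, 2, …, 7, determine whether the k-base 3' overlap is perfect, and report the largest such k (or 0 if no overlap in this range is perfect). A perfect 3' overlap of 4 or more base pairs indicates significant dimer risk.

Longest perfect overlap: 0 complementary base pairs; below the dimer-risk threshold (threshold 4).

Last 7 bases (5'→3') — forward …TCATTTG, reverse …TAGGGGA.
Reverse complement of the reverse primer's last 7 bases: TCCCCTA; its first k bases are the reverse complement of the reverse primer's last k bases, so a perfect k-base overlap needs the forward primer's last k bases to equal them.
Comparing (forward last k vs required): k=1: G vs T ✗; k=2: TG vs TC ✗; k=3: TTG vs TCC ✗; k=4: TTTG vs TCCC ✗; k=5: ATTTG vs TCCCC ✗; k=6: CATTTG vs TCCCCT ✗; k=7: TCATTTG vs TCCCCTA ✗.
No overlap length from 1 to 7 is perfect, so the longest perfect 3' overlap is 0.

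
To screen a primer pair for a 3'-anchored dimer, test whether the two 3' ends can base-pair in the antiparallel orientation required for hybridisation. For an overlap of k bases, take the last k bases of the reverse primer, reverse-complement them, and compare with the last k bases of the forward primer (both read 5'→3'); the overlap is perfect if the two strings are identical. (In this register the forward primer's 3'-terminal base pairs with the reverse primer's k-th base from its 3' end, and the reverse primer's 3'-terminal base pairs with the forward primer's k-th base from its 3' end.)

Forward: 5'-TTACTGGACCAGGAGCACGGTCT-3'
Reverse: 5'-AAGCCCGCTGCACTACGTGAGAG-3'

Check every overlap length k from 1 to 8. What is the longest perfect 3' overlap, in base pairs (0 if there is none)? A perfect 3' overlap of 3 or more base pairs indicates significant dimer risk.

Longest perfect overlap: 2 complementary base pairs; below the dimer-risk threshold (threshold 3).

Last 8 bases (5'→3') — forward …CACGGTCT, reverse …CGTGAGAG.
Reverse complement of the reverse primer's last 8 bases: CTCTCACG; its first k bases are the reverse complement of the reverse primer's last k bases, so a perfect k-base overlap needs the forward primer's last k bases to equal them.
Comparing (forward last k vs required): k=1: T vs C ✗; k=2: CT vs CT ✓; k=3: TCT vs CTC ✗; k=4: GTCT vs CTCT ✗; k=5: GGTCT vs CTCTC ✗; k=6: CGGTCT vs CTCTCA ✗; k=7: ACGGTCT vs CTCTCAC ✗; k=8: CACGGTCT vs CTCTCACG ✗.
Only k = 2 is perfect, so the longest perfect 3' overlap is 2.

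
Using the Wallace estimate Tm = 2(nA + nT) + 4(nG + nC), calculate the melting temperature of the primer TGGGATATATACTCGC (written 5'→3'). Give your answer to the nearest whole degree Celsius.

Base counts: A=4, T=5, G=4, C=3 (length 16).
Tm = 2·(4+5) + 4·(4+3) = 2·9 + 4·7 = 18 + 28 = 46°C.

46°C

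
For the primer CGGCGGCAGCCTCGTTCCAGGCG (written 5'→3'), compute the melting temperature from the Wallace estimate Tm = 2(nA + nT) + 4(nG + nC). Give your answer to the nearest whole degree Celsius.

82°C

Base counts: A=2, T=3, G=9, C=9 (length 23).
Tm = 2·(2+3) + 4·(9+9) = 2·5 + 4·18 = 10 + 72 = 82°C.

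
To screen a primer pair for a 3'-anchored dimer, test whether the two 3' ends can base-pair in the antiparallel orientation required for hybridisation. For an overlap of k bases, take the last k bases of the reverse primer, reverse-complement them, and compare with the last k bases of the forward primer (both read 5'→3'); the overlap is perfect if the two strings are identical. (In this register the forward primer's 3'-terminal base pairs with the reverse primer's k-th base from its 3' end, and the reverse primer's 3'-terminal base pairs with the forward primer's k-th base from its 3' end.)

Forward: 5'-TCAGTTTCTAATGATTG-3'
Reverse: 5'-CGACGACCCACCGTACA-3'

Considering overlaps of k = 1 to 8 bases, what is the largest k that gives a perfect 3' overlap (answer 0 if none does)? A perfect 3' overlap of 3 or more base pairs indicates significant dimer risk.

Last 8 bases (5'→3') — forward …AATGATTG, reverse …ACCGTACA.
Reverse complement of the reverse primer's last 8 bases: TGTACGGT; its first k bases are the reverse complement of the reverse primer's last k bases, so a perfect k-base overlap needs the forward primer's last k bases to equal them.
Comparing (forward last k vs required): k=1: G vs T ✗; k=2: TG vs TG ✓; k=3: TTG vs TGT ✗; k=4: ATTG vs TGTA ✗; k=5: GATTG vs TGTAC ✗; k=6: TGATTG vs TGTACG ✗; k=7: ATGATTG vs TGTACGG ✗; k=8: AATGATTG vs TGTACGGT ✗.
Only k = 2 is perfect, so the longest perfect 3' overlap is 2.

Longest perfect overlap: 2 complementary base pairs; below the dimer-risk threshold (threshold 3).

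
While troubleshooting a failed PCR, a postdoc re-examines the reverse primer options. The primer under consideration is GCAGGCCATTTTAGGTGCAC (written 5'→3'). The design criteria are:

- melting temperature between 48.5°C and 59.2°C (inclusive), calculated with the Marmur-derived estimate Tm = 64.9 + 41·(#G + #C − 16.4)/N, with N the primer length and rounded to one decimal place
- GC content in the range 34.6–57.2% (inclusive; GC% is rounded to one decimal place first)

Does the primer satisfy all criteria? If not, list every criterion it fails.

Base counts: A=4, T=5, G=6, C=5 (length 20).
Tm: Tm = 64.9 + 41·(11 − 16.4)/20 = 53.8°C ✓
GC content: GC 11/20 = 55.0% ✓

Meets all criteria.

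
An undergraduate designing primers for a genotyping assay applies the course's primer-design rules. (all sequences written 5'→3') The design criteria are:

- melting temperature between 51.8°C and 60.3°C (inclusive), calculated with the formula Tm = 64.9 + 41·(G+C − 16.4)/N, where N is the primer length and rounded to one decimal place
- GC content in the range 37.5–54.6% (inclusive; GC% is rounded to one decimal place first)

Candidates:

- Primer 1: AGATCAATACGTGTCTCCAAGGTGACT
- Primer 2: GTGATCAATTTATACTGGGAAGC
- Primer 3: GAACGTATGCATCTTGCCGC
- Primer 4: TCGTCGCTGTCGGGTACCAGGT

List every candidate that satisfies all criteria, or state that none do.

Primer 1 (27 nt, A=8 T=7 G=6 C=6): Tm = 64.9 + 41·(12 − 16.4)/27 = 58.2°C ✓; GC 12/27 = 44.4% ✓ — passes.
Primer 2 (23 nt, A=7 T=7 G=6 C=3): Tm = 64.9 + 41·(9 − 16.4)/23 = 51.7°C, outside 51.8–60.3°C ✗; GC 9/23 = 39.1% ✓ — fails.
Primer 3 (20 nt, A=4 T=5 G=5 C=6): Tm = 64.9 + 41·(11 − 16.4)/20 = 53.8°C ✓; GC 11/20 = 55.0%, outside 37.5–54.6% ✗ — fails.
Primer 4 (22 nt, A=2 T=6 G=8 C=6): Tm = 64.9 + 41·(14 − 16.4)/22 = 60.4°C, outside 51.8–60.3°C ✗; GC 14/22 = 63.6%, outside 37.5–54.6% ✗ — fails.

Primer 1 only.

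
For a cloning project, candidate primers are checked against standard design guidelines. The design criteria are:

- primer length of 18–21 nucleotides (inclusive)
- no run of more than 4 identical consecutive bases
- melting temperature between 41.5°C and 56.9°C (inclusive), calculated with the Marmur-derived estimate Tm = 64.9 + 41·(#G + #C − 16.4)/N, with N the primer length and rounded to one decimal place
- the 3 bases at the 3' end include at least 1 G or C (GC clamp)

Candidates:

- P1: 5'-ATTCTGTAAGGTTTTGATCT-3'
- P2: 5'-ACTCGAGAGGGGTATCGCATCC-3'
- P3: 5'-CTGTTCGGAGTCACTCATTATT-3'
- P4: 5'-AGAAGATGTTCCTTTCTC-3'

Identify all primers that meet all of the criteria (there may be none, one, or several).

P1 (20 nt, A=4 T=10 G=4 C=2): length 20 ✓; longest run = 4 ✓; Tm = 64.9 + 41·(6 − 16.4)/20 = 43.6°C ✓; 3' end TCT has 1 G/C ✓ — passes.
P2 (22 nt, A=5 T=4 G=7 C=6): length 22, outside 18–21 ✗; longest run = 4 ✓; Tm = 64.9 + 41·(13 − 16.4)/22 = 58.6°C, outside 41.5–56.9°C ✗; 3' end TCC has 2 G/C ✓ — fails.
P3 (22 nt, A=4 T=9 G=4 C=5): length 22, outside 18–21 ✗; longest run = 2 ✓; Tm = 64.9 + 41·(9 − 16.4)/22 = 51.1°C ✓; 3' end ATT has 0 G/C, need ≥1 ✗ — fails.
P4 (18 nt, A=4 T=7 G=3 C=4): length 18 ✓; longest run = 3 ✓; Tm = 64.9 + 41·(7 − 16.4)/18 = 43.5°C ✓; 3' end CTC has 2 G/C ✓ — passes.

P1 and P4.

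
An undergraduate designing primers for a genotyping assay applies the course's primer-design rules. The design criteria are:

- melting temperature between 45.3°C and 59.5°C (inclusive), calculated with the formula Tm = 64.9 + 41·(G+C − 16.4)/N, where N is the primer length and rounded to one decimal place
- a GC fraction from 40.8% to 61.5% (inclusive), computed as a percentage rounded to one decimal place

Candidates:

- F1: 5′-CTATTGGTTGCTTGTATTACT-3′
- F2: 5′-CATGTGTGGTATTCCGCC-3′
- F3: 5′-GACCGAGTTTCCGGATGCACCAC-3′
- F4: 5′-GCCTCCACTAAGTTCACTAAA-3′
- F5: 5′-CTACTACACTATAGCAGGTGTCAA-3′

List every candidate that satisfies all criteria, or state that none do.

F1 (21 nt, A=3 T=11 G=4 C=3): Tm = 64.9 + 41·(7 − 16.4)/21 = 46.5°C ✓; GC 7/21 = 33.3%, outside 40.8–61.5% ✗ — fails.
F2 (18 nt, A=2 T=6 G=5 C=5): Tm = 64.9 + 41·(10 − 16.4)/18 = 50.3°C ✓; GC 10/18 = 55.6% ✓ — passes.
F3 (23 nt, A=5 T=4 G=6 C=8): Tm = 64.9 + 41·(14 − 16.4)/23 = 60.6°C, outside 45.3–59.5°C ✗; GC 14/23 = 60.9% ✓ — fails.
F4 (21 nt, A=7 T=5 G=2 C=7): Tm = 64.9 + 41·(9 − 16.4)/21 = 50.5°C ✓; GC 9/21 = 42.9% ✓ — passes.
F5 (24 nt, A=8 T=6 G=4 C=6): Tm = 64.9 + 41·(10 − 16.4)/24 = 54.0°C ✓; GC 10/24 = 41.7% ✓ — passes.

F2, F4 and F5.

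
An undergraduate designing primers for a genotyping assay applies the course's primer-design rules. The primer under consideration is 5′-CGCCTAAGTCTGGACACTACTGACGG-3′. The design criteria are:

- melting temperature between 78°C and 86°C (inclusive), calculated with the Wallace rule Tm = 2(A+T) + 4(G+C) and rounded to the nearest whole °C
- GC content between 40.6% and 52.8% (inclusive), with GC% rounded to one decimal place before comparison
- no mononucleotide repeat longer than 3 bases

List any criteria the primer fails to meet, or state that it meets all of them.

Base counts: A=6, T=5, G=7, C=8 (length 26).
Tm: Tm = 2·11 + 4·15 = 82°C ✓
GC content: GC 15/26 = 57.7%, outside 40.6–52.8% ✗
homopolymer run: longest run = 2 ✓

Fails: GC content.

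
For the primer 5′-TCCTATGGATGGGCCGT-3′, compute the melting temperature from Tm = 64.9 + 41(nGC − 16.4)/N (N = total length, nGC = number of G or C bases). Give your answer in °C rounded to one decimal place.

Base counts: A=2, T=5, G=6, C=4; G+C = 10, N = 17.
Tm = 64.9 + 41·(10 − 16.4)/17 = 64.9 + -262.40/17 = 49.5°C.

49.5°C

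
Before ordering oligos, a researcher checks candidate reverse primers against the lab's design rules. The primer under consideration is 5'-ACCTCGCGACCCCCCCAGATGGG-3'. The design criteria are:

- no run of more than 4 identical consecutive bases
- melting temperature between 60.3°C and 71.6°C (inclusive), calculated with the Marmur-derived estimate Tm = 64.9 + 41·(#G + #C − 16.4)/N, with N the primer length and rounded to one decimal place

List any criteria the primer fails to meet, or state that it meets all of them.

Fails: homopolymer run.

Base counts: A=4, T=2, G=6, C=11 (length 23).
homopolymer run: longest run = 7, exceeds 4 ✗
Tm: Tm = 64.9 + 41·(17 − 16.4)/23 = 66.0°C ✓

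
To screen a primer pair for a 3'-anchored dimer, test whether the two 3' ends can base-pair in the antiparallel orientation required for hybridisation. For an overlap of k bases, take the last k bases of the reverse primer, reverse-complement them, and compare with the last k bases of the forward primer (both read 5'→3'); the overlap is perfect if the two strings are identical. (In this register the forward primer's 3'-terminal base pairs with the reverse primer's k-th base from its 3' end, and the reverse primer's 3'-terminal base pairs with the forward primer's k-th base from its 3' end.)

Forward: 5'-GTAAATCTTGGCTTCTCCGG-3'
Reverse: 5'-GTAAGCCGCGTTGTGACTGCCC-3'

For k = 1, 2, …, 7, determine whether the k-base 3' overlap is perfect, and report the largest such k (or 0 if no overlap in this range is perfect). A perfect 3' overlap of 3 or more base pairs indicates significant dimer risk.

Longest perfect overlap: 2 complementary base pairs; below the dimer-risk threshold (threshold 3).

Last 7 bases (5'→3') — forward …TCTCCGG, reverse …ACTGCCC.
Reverse complement of the reverse primer's last 7 bases: GGGCAGT; its first k bases are the reverse complement of the reverse primer's last k bases, so a perfect k-base overlap needs the forward primer's last k bases to equal them.
Comparing (forward last k vs required): k=1: G vs G ✓; k=2: GG vs GG ✓; k=3: CGG vs GGG ✗; k=4: CCGG vs GGGC ✗; k=5: TCCGG vs GGGCA ✗; k=6: CTCCGG vs GGGCAG ✗; k=7: TCTCCGG vs GGGCAGT ✗.
Perfect overlaps at k = 1, 2; the largest is 2.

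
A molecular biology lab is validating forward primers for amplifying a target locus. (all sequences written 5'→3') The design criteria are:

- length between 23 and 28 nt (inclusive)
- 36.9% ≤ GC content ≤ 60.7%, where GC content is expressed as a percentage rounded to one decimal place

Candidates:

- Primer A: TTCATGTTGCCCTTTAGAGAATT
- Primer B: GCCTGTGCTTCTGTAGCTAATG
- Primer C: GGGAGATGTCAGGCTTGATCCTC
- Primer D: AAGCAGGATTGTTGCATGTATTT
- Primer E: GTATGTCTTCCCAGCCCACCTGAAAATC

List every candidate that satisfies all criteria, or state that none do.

Primer A (23 nt, A=5 T=10 G=4 C=4): length 23 ✓; GC 8/23 = 34.8%, outside 36.9–60.7% ✗ — fails.
Primer B (22 nt, A=3 T=8 G=6 C=5): length 22, outside 23–28 ✗; GC 11/22 = 50.0% ✓ — fails.
Primer C (23 nt, A=4 T=6 G=8 C=5): length 23 ✓; GC 13/23 = 56.5% ✓ — passes.
Primer D (23 nt, A=6 T=9 G=6 C=2): length 23 ✓; GC 8/23 = 34.8%, outside 36.9–60.7% ✗ — fails.
Primer E (28 nt, A=7 T=7 G=4 C=10): length 28 ✓; GC 14/28 = 50.0% ✓ — passes.

Primer C and Primer E.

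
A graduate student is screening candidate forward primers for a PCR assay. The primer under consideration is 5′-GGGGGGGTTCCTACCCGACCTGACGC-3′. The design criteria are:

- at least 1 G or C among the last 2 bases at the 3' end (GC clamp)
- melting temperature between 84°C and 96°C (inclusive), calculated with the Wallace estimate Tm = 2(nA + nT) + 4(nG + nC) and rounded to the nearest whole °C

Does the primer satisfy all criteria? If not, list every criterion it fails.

Base counts: A=3, T=4, G=10, C=9 (length 26).
GC clamp: 3' end GC has 2 G/C ✓
Tm: Tm = 2·7 + 4·19 = 90°C ✓

Meets all criteria.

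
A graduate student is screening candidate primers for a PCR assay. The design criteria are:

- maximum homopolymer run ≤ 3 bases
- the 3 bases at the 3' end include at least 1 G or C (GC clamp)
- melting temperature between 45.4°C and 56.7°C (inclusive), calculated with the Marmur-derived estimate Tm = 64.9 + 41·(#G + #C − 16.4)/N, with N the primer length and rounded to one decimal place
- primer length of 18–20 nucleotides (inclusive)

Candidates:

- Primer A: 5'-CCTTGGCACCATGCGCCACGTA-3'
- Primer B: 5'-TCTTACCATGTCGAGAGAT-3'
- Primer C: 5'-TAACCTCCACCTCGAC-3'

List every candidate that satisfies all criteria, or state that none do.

Primer A (22 nt, A=4 T=4 G=5 C=9): longest run = 2 ✓; 3' end GTA has 1 G/C ✓; Tm = 64.9 + 41·(14 − 16.4)/22 = 60.4°C, outside 45.4–56.7°C ✗; length 22, outside 18–20 ✗ — fails.
Primer B (19 nt, A=5 T=6 G=4 C=4): longest run = 2 ✓; 3' end GAT has 1 G/C ✓; Tm = 64.9 + 41·(8 − 16.4)/19 = 46.8°C ✓; length 19 ✓ — passes.
Primer C (16 nt, A=4 T=3 G=1 C=8): longest run = 2 ✓; 3' end GAC has 2 G/C ✓; Tm = 64.9 + 41·(9 − 16.4)/16 = 45.9°C ✓; length 16, outside 18–20 ✗ — fails.

Primer B only.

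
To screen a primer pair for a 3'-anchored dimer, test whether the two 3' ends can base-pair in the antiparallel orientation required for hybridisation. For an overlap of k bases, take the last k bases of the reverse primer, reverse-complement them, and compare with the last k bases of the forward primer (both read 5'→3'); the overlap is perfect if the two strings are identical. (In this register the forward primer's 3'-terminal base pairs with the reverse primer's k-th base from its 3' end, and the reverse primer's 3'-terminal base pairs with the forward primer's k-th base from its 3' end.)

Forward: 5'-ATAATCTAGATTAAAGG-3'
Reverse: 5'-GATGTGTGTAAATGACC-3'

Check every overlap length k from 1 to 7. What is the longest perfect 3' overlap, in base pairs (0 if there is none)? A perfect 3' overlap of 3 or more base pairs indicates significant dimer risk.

Longest perfect overlap: 2 complementary base pairs; below the dimer-risk threshold (threshold 3).

Last 7 bases (5'→3') — forward …TTAAAGG, reverse …AATGACC.
Reverse complement of the reverse primer's last 7 bases: GGTCATT; its first k bases are the reverse complement of the reverse primer's last k bases, so a perfect k-base overlap needs the forward primer's last k bases to equal them.
Comparing (forward last k vs required): k=1: G vs G ✓; k=2: GG vs GG ✓; k=3: AGG vs GGT ✗; k=4: AAGG vs GGTC ✗; k=5: AAAGG vs GGTCA ✗; k=6: TAAAGG vs GGTCAT ✗; k=7: TTAAAGG vs GGTCATT ✗.
Perfect overlaps at k = 1, 2; the largest is 2.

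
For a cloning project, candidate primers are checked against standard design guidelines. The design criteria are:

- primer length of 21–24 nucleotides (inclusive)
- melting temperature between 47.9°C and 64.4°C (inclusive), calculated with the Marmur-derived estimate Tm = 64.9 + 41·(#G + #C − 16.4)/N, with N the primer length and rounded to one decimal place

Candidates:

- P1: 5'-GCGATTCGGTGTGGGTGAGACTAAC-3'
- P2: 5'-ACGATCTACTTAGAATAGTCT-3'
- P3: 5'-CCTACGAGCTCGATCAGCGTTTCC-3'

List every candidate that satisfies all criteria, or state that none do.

P1 (25 nt, A=5 T=6 G=10 C=4): length 25, outside 21–24 ✗; Tm = 64.9 + 41·(14 − 16.4)/25 = 61.0°C ✓ — fails.
P2 (21 nt, A=7 T=7 G=3 C=4): length 21 ✓; Tm = 64.9 + 41·(7 − 16.4)/21 = 46.5°C, outside 47.9–64.4°C ✗ — fails.
P3 (24 nt, A=4 T=6 G=5 C=9): length 24 ✓; Tm = 64.9 + 41·(14 − 16.4)/24 = 60.8°C ✓ — passes.

P3 only.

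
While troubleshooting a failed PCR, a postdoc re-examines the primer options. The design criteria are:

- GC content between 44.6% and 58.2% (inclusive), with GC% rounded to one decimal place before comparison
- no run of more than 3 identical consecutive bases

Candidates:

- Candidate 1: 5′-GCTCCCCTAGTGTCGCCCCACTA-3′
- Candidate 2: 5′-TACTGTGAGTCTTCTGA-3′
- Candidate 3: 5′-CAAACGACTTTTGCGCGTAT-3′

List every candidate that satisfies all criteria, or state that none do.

None of the candidates satisfy all criteria.

Candidate 1 (23 nt, A=3 T=5 G=4 C=11): GC 15/23 = 65.2%, outside 44.6–58.2% ✗; longest run = 4, exceeds 3 ✗ — fails.
Candidate 2 (17 nt, A=3 T=7 G=4 C=3): GC 7/17 = 41.2%, outside 44.6–58.2% ✗; longest run = 2 ✓ — fails.
Candidate 3 (20 nt, A=5 T=6 G=4 C=5): GC 9/20 = 45.0% ✓; longest run = 4, exceeds 3 ✗ — fails.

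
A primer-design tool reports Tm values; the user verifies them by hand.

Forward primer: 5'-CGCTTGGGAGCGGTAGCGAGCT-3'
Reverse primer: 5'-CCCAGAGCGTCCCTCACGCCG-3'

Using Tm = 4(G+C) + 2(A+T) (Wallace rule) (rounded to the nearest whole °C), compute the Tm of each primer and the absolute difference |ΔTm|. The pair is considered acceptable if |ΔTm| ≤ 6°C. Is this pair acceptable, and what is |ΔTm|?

|ΔTm| = 0°C; the pair is acceptable.

Forward: A=3 T=4 G=10 C=5 → Tm = 2·7 + 4·15 = 74°C.
Reverse: A=3 T=2 G=5 C=11 → Tm = 2·5 + 4·16 = 74°C.
|ΔTm| = |74 − 74| = 0°C, ≤ 6°C.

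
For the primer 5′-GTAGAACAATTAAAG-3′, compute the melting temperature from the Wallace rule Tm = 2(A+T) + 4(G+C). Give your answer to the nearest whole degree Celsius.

Base counts: A=8, T=3, G=3, C=1 (length 15).
Tm = 2·(8+3) + 4·(3+1) = 2·11 + 4·4 = 22 + 16 = 38°C.

38°C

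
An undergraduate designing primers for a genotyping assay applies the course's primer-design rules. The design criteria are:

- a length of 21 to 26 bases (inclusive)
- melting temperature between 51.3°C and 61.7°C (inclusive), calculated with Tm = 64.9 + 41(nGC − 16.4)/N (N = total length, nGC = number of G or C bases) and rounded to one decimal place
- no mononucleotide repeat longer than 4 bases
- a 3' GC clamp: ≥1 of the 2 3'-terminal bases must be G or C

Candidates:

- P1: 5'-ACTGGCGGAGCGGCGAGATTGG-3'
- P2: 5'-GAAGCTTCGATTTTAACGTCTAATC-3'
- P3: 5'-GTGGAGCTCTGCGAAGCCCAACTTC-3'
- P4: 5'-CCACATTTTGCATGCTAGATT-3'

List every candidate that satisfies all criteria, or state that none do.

P1 (22 nt, A=4 T=3 G=11 C=4): length 22 ✓; Tm = 64.9 + 41·(15 − 16.4)/22 = 62.3°C, outside 51.3–61.7°C ✗; longest run = 2 ✓; 3' end GG has 2 G/C ✓ — fails.
P2 (25 nt, A=7 T=9 G=4 C=5): length 25 ✓; Tm = 64.9 + 41·(9 − 16.4)/25 = 52.8°C ✓; longest run = 4 ✓; 3' end TC has 1 G/C ✓ — passes.
P3 (25 nt, A=5 T=5 G=7 C=8): length 25 ✓; Tm = 64.9 + 41·(15 − 16.4)/25 = 62.6°C, outside 51.3–61.7°C ✗; longest run = 3 ✓; 3' end TC has 1 G/C ✓ — fails.
P4 (21 nt, A=5 T=8 G=3 C=5): length 21 ✓; Tm = 64.9 + 41·(8 − 16.4)/21 = 48.5°C, outside 51.3–61.7°C ✗; longest run = 4 ✓; 3' end TT has 0 G/C, need ≥1 ✗ — fails.

P2 only.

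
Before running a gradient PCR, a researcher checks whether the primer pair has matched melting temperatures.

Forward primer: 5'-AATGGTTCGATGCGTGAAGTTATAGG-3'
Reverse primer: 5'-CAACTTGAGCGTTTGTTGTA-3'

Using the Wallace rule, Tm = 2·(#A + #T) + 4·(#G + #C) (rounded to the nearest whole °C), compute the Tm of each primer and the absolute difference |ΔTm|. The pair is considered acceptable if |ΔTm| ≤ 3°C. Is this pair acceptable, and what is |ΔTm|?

Forward: A=7 T=8 G=9 C=2 → Tm = 2·15 + 4·11 = 74°C.
Reverse: A=4 T=8 G=5 C=3 → Tm = 2·12 + 4·8 = 56°C.
|ΔTm| = |74 − 56| = 18°C, > 3°C.

|ΔTm| = 18°C; the pair is not acceptable.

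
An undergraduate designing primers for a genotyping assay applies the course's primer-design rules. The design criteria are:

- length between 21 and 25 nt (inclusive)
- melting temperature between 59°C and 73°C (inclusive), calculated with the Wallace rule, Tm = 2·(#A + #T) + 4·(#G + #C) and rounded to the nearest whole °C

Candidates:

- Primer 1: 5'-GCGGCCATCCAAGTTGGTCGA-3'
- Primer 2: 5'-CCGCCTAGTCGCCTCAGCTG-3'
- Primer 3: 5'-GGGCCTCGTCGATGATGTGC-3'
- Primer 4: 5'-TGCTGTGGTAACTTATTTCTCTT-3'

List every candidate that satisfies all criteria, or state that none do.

Primer 1 and Primer 4.

Primer 1 (21 nt, A=4 T=4 G=7 C=6): length 21 ✓; Tm = 2·8 + 4·13 = 68°C ✓ — passes.
Primer 2 (20 nt, A=2 T=4 G=5 C=9): length 20, outside 21–25 ✗; Tm = 2·6 + 4·14 = 68°C ✓ — fails.
Primer 3 (20 nt, A=2 T=5 G=8 C=5): length 20, outside 21–25 ✗; Tm = 2·7 + 4·13 = 66°C ✓ — fails.
Primer 4 (23 nt, A=3 T=12 G=4 C=4): length 23 ✓; Tm = 2·15 + 4·8 = 62°C ✓ — passes.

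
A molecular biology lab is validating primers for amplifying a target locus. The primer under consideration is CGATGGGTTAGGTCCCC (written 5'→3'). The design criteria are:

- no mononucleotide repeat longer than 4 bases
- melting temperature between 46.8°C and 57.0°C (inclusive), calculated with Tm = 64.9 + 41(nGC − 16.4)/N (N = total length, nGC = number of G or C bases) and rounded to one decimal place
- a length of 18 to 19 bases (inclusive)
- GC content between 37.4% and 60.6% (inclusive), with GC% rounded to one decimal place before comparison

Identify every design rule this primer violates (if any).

Base counts: A=2, T=4, G=6, C=5 (length 17).
homopolymer run: longest run = 4 ✓
Tm: Tm = 64.9 + 41·(11 − 16.4)/17 = 51.9°C ✓
length: length 17, outside 18–19 ✗
GC content: GC 11/17 = 64.7%, outside 37.4–60.6% ✗

Fails: length, GC content.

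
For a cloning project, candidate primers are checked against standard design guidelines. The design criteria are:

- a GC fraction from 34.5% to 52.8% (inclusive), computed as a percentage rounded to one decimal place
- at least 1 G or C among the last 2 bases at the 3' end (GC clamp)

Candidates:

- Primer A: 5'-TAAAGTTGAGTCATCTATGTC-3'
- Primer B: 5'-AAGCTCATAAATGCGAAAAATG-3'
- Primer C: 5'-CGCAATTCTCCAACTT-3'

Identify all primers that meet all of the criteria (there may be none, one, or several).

Primer A (21 nt, A=6 T=8 G=4 C=3): GC 7/21 = 33.3%, outside 34.5–52.8% ✗; 3' end TC has 1 G/C ✓ — fails.
Primer B (22 nt, A=11 T=4 G=4 C=3): GC 7/22 = 31.8%, outside 34.5–52.8% ✗; 3' end TG has 1 G/C ✓ — fails.
Primer C (16 nt, A=4 T=5 G=1 C=6): GC 7/16 = 43.8% ✓; 3' end TT has 0 G/C, need ≥1 ✗ — fails.

None of the candidates satisfy all criteria.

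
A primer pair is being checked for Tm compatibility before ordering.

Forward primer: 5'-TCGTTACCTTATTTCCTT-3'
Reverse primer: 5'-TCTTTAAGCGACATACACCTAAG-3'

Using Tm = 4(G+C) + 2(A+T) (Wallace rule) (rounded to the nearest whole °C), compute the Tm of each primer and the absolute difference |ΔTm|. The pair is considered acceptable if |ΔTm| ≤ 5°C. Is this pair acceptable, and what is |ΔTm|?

Forward: A=2 T=10 G=1 C=5 → Tm = 2·12 + 4·6 = 48°C.
Reverse: A=8 T=6 G=3 C=6 → Tm = 2·14 + 4·9 = 64°C.
|ΔTm| = |48 − 64| = 16°C, > 5°C.

|ΔTm| = 16°C; the pair is not acceptable.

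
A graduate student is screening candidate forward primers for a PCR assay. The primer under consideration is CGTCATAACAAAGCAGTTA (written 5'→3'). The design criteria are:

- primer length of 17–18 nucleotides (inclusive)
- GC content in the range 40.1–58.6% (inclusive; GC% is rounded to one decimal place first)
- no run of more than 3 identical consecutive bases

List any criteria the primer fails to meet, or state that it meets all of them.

Fails: length, GC content.

Base counts: A=8, T=4, G=3, C=4 (length 19).
length: length 19, outside 17–18 ✗
GC content: GC 7/19 = 36.8%, outside 40.1–58.6% ✗
homopolymer run: longest run = 3 ✓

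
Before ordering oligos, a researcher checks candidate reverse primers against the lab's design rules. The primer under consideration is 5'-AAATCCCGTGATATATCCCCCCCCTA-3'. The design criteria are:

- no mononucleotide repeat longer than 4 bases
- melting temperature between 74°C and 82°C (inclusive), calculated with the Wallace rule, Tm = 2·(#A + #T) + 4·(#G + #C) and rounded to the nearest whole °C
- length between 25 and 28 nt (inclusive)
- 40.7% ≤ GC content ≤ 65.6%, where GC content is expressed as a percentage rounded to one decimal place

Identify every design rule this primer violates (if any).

Fails: homopolymer run.

Base counts: A=7, T=6, G=2, C=11 (length 26).
homopolymer run: longest run = 8, exceeds 4 ✗
Tm: Tm = 2·13 + 4·13 = 78°C ✓
length: length 26 ✓
GC content: GC 13/26 = 50.0% ✓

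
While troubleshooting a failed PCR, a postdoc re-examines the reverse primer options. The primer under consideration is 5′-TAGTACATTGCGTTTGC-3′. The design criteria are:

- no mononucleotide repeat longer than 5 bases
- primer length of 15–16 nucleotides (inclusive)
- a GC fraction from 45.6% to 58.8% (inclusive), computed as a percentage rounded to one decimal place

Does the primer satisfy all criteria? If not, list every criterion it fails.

Base counts: A=3, T=7, G=4, C=3 (length 17).
homopolymer run: longest run = 3 ✓
length: length 17, outside 15–16 ✗
GC content: GC 7/17 = 41.2%, outside 45.6–58.8% ✗

Fails: length, GC content.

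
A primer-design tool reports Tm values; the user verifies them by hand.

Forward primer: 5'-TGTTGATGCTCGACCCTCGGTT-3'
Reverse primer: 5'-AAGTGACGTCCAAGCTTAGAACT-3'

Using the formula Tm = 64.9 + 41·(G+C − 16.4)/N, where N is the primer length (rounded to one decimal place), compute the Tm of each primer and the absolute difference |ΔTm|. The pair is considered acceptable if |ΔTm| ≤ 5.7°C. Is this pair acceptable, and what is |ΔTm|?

|ΔTm| = 3.2°C; the pair is acceptable.

Forward: G+C = 12, N = 22 → Tm = 64.9 + 41·(12 − 16.4)/22 = 56.7°C.
Reverse: G+C = 10, N = 23 → Tm = 64.9 + 41·(10 − 16.4)/23 = 53.5°C.
|ΔTm| = |56.7 − 53.5| = 3.2°C, ≤ 5.7°C.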